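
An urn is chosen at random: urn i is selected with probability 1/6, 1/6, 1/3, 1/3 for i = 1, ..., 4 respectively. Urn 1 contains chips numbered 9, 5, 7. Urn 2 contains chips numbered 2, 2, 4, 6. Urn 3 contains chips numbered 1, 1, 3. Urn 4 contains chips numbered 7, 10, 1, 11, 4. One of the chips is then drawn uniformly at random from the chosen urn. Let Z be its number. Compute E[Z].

811/180

E[Z | urn 1] = (9+5+7)/3 = 7.
E[Z | urn 2] = (2+2+4+6)/4 = 7/2.
E[Z | urn 3] = (1+1+3)/3 = 5/3.
E[Z | urn 4] = (7+10+1+11+4)/5 = 33/5.
E[Z] = (1/6)·(7) + (1/6)·(7/2) + (1/3)·(5/3) + (1/3)·(33/5) = 811/180.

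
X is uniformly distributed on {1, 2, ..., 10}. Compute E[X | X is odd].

5

Given X is odd, X is equally likely to be any of {1, 3, 5, 7, 9}.
E[X | X is odd] = (1 + 3 + 5 + 7 + 9) / 5 = 5.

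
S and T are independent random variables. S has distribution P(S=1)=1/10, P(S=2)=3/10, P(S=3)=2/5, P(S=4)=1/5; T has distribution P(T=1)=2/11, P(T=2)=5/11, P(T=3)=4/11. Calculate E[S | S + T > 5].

60/17

P(S + T > 5) = 17/55.
Summing S·P(x,y) over outcomes with S + T > 5 gives 12/11.
E[S | S + T > 5] = (12/11) / (17/55) = 60/17.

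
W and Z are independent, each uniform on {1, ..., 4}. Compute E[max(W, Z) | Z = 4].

4

P(Z = 4) = 1/4.
Summing max(W,Z)·P(x,y) over outcomes with Z = 4 gives 1.
E[max(W, Z) | Z = 4] = (1) / (1/4) = 4.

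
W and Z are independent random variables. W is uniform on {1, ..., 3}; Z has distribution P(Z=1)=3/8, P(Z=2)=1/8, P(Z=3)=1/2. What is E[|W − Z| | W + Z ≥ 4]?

19/17

P(W + Z ≥ 4) = 17/24.
Summing |W−Z|·P(x,y) over outcomes with W + Z ≥ 4 gives 19/24.
E[|W − Z| | W + Z ≥ 4] = (19/24) / (17/24) = 19/17.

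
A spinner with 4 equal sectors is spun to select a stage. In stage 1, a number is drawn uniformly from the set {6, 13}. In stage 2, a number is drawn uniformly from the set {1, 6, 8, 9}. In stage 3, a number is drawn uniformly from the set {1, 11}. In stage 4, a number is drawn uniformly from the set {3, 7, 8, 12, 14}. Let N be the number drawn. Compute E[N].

E[N | stage 1] = (6+13)/2 = 19/2.
E[N | stage 2] = (1+6+8+9)/4 = 6.
E[N | stage 3] = (1+11)/2 = 6.
E[N | stage 4] = (3+7+8+12+14)/5 = 44/5.
By the law of total expectation,
E[N] = (1/4)·(19/2) + (1/4)·(6) + (1/4)·(6) + (1/4)·(44/5) = 303/40.

303/40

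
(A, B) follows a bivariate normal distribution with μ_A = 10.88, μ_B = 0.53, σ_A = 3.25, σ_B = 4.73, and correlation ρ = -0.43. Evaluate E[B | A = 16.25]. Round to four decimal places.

E[B | A=x] = μ_B + ρ(σ_B/σ_A)(x − μ_A) for jointly normal variables.
E[B | A=16.25] = 0.53 + (-0.43)·(4.73/3.25)·(16.25 − (10.88)) = 0.53 + (-0.625815)·(5.37) = -2.8306.

-2.8306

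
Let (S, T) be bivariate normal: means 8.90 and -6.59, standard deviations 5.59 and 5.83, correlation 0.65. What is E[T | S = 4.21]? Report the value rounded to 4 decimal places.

The regression of T on S has slope ρ·σ_T/σ_S and passes through (μ_S, μ_T).
E[T | S=4.21] = -6.59 + (0.65)·(5.83/5.59)·(4.21 − (8.90)) = -6.59 + (0.67791)·(-4.69) = -9.7694.

-9.7694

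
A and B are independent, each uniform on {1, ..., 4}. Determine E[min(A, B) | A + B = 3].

Outcomes with A + B = 3: (1,2), (2,1), each with probability 1/16.
E[min(A, B) | A + B = 3] = (1 + 1) / 2 = 1.

1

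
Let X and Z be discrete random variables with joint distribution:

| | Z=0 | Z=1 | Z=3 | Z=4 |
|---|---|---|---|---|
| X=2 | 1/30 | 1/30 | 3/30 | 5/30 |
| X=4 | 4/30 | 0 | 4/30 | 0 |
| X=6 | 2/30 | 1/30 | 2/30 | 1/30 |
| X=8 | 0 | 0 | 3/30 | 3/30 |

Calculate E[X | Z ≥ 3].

14/3

P(Z ≥ 3) = 7/10.
Σ X·P over the event = 2·(3/30) + 2·(5/30) + 4·(4/30) + 6·(2/30) + 6·(1/30) + 8·(3/30) + 8·(3/30) = 49/15.
E[X | Z ≥ 3] = (49/15) / (7/10) = 14/3.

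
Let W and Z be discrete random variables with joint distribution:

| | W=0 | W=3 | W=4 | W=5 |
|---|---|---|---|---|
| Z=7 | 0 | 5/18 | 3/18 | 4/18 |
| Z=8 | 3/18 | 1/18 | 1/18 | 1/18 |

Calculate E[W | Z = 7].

47/12

P(Z = 7) = 2/3.
Σ W·P over the event = 3·(5/18) + 4·(3/18) + 5·(4/18) = 47/18.
E[W | Z = 7] = (47/18) / (2/3) = 47/12.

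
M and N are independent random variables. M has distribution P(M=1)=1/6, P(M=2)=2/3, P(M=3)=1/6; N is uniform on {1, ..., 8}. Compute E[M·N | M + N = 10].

P(M + N = 10) = 5/48.
Summing MN·P(x,y) over outcomes with M + N = 10 gives 85/48.
E[M·N | M + N = 10] = (85/48) / (5/48) = 17.

17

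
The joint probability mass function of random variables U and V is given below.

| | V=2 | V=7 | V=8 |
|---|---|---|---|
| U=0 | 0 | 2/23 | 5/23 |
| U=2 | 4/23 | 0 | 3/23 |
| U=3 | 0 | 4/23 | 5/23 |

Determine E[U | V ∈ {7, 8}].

P(V ∈ {7, 8}) = 19/23.
Σ U·P over the event = 0·(2/23) + 0·(5/23) + 2·(3/23) + 3·(4/23) + 3·(5/23) = 33/23.
E[U | V ∈ {7, 8}] = (33/23) / (19/23) = 33/19.

33/19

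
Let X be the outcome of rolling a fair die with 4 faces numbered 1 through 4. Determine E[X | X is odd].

2

Given X is odd, X is equally likely to be any of {1, 3}.
E[X | X is odd] = (1 + 3) / 2 = 2.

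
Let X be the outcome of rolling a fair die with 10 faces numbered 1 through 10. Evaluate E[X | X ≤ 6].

Given X ≤ 6, X is equally likely to be any of {1, 2, 3, 4, 5, 6}.
E[X | X ≤ 6] = (1 + 2 + 3 + 4 + 5 + 6) / 6 = 7/2.

7/2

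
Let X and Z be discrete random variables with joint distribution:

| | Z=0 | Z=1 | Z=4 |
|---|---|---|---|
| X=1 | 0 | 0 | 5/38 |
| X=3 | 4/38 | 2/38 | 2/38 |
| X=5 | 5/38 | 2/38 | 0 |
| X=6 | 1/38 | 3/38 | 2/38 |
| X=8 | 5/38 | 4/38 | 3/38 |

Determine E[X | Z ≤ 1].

149/26

P(Z ≤ 1) = 13/19.
Σ X·P over the event = 3·(4/38) + 3·(2/38) + 5·(5/38) + 5·(2/38) + 6·(1/38) + 6·(3/38) + 8·(5/38) + 8·(4/38) = 149/38.
E[X | Z ≤ 1] = (149/38) / (13/19) = 149/26.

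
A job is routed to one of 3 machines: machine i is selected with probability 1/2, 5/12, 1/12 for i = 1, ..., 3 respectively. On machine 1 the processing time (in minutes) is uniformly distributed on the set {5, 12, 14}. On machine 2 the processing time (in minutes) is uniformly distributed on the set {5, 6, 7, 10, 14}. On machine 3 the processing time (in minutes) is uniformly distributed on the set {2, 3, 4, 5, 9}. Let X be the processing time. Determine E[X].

181/20

E[X | machine 1] = (5+12+14)/3 = 31/3.
E[X | machine 2] = (5+6+7+10+14)/5 = 42/5.
E[X | machine 3] = (2+3+4+5+9)/5 = 23/5.
E[X] = (1/2)·(31/3) + (5/12)·(42/5) + (1/12)·(23/5) = 181/20.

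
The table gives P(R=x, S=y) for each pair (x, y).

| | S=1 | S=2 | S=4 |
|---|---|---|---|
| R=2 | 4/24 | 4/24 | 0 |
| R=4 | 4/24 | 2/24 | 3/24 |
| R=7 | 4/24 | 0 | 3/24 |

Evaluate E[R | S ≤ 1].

13/3

P(S ≤ 1) = 1/2.
Σ R·P over the event = 2·(4/24) + 4·(4/24) + 7·(4/24) = 13/6.
E[R | S ≤ 1] = (13/6) / (1/2) = 13/3.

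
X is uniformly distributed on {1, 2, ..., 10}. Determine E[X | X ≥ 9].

19/2

Given X ≥ 9, X is equally likely to be any of {9, 10}.
E[X | X ≥ 9] = (9 + 10) / 2 = 19/2.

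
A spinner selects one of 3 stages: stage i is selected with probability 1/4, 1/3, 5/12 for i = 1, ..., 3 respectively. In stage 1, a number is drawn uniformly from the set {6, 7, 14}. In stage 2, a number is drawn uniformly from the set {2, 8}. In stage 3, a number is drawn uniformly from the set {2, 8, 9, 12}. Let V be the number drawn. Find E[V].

E[V | stage 1] = (6+7+14)/3 = 9.
E[V | stage 2] = (2+8)/2 = 5.
E[V | stage 3] = (2+8+9+12)/4 = 31/4.
E[V] = (1/4)·(9) + (1/3)·(5) + (5/12)·(31/4) = 343/48.

343/48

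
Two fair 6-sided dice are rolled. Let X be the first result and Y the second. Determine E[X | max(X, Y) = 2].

5/3

Outcomes with max(X, Y) = 2: (1,2), (2,1), (2,2), each with probability 1/36.
E[X | max(X, Y) = 2] = (1 + 2 + 2) / 3 = 5/3.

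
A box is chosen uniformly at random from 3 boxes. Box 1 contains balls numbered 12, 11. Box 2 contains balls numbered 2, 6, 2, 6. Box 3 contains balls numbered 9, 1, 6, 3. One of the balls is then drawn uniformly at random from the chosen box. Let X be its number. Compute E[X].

27/4

E[X | box 1] = (12+11)/2 = 23/2.
E[X | box 2] = (2+6+2+6)/4 = 4.
E[X | box 3] = (9+1+6+3)/4 = 19/4.
E[X] = (1/3)·(23/2) + (1/3)·(4) + (1/3)·(19/4) = 27/4.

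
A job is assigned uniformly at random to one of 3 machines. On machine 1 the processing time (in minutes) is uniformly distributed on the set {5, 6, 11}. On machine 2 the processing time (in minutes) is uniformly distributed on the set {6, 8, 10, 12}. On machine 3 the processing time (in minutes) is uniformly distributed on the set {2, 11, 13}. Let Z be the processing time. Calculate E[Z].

25/3

E[Z | machine 1] = (5+6+11)/3 = 22/3.
E[Z | machine 2] = (6+8+10+12)/4 = 9.
E[Z | machine 3] = (2+11+13)/3 = 26/3.
E[Z] = (1/3)·(22/3) + (1/3)·(9) + (1/3)·(26/3) = 25/3.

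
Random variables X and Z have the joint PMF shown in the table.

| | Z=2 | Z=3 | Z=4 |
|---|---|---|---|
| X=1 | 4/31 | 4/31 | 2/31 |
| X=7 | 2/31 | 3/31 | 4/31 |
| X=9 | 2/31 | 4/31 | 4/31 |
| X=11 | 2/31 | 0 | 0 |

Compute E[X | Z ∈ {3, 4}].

P(Z ∈ {3, 4}) = 21/31.
Σ X·P over the event = 1·(4/31) + 1·(2/31) + 7·(3/31) + 7·(4/31) + 9·(4/31) + 9·(4/31) = 127/31.
E[X | Z ∈ {3, 4}] = (127/31) / (21/31) = 127/21.

127/21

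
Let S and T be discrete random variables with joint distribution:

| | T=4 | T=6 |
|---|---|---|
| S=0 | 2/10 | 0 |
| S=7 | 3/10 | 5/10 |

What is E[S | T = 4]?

P(T = 4) = 1/2.
Σ S·P over the event = 0·(2/10) + 7·(3/10) = 21/10.
E[S | T = 4] = (21/10) / (1/2) = 21/5.

21/5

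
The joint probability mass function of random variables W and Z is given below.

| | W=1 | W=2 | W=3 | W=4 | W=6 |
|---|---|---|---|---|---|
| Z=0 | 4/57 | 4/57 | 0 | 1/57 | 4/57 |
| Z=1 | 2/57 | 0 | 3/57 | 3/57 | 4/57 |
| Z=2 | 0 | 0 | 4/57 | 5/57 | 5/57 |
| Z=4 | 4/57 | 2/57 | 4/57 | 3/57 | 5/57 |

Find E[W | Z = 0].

40/13

P(Z = 0) = 13/57.
Σ W·P over the event = 1·(4/57) + 2·(4/57) + 4·(1/57) + 6·(4/57) = 40/57.
E[W | Z = 0] = (40/57) / (13/57) = 40/13.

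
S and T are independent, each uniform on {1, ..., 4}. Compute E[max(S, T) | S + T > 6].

4

Outcomes with S + T > 6: (3,4), (4,3), (4,4), each with probability 1/16.
E[max(S, T) | S + T > 6] = (4 + 4 + 4) / 3 = 4.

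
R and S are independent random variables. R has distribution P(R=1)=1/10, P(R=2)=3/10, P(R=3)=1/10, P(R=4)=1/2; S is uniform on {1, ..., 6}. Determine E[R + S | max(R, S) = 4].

32/5

P(max(R, S) = 4) = 5/12.
Summing (R+S)·P(x,y) over outcomes with max(R, S) = 4 gives 8/3.
E[R + S | max(R, S) = 4] = (8/3) / (5/12) = 32/5.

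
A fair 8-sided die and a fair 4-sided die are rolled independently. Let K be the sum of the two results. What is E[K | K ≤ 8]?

62/11

P(K ≤ 8) = 11/16.
Σ over the event: 2·1/32 + 3·1/16 + 4·3/32 + 5·1/8 + 6·1/8 + 7·1/8 + 8·1/8 = 31/8.
E[K | K ≤ 8] = (31/8) / (11/16) = 62/11.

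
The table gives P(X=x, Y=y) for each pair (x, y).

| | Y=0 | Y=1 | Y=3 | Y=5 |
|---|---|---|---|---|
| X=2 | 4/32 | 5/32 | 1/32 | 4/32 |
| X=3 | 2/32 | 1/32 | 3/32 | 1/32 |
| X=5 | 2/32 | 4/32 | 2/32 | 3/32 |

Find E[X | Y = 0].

3

P(Y = 0) = 1/4.
Σ X·P over the event = 2·(4/32) + 3·(2/32) + 5·(2/32) = 3/4.
E[X | Y = 0] = (3/4) / (1/4) = 3.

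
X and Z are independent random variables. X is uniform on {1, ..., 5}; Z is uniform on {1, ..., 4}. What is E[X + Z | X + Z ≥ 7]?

23/3

Outcomes with X + Z ≥ 7: (3,4), (4,3), (4,4), (5,2), (5,3), (5,4), each with probability 1/20.
E[X + Z | X + Z ≥ 7] = (7 + 7 + 8 + 7 + 8 + 9) / 6 = 23/3.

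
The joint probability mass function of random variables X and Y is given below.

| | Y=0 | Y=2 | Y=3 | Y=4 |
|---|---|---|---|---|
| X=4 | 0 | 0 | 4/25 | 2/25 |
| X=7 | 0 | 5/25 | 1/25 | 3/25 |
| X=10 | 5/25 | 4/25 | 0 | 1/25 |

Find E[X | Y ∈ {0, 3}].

73/10

P(Y ∈ {0, 3}) = 2/5.
Σ X·P over the event = 4·(4/25) + 7·(1/25) + 10·(5/25) = 73/25.
E[X | Y ∈ {0, 3}] = (73/25) / (2/5) = 73/10.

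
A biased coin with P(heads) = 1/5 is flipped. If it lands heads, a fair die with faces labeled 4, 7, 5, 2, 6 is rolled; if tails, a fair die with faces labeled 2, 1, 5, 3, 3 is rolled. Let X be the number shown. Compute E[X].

16/5

E[X | heads] = (4+7+5+2+6)/5 = 24/5.
E[X | tails] = (2+1+5+3+3)/5 = 14/5.
By the law of total expectation,
E[X] = (1/5)·(24/5) + (4/5)·(14/5) = 16/5.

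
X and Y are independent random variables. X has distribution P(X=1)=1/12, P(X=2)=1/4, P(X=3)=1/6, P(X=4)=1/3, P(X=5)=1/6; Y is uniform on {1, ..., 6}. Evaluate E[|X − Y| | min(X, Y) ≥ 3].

9/8

P(min(X, Y) ≥ 3) = 4/9.
Summing |X−Y|·P(x,y) over outcomes with min(X, Y) ≥ 3 gives 1/2.
E[|X − Y| | min(X, Y) ≥ 3] = (1/2) / (4/9) = 9/8.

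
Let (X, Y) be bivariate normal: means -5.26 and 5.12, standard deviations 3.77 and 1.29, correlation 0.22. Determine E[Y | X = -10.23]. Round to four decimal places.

4.7459

E[Y | X=x] = μ_Y + ρ(σ_Y/σ_X)(x − μ_X) for jointly normal variables.
E[Y | X=-10.23] = 5.12 + (0.22)·(1.29/3.77)·(-10.23 − (-5.26)) = 5.12 + (0.075279)·(-4.97) = 4.7459.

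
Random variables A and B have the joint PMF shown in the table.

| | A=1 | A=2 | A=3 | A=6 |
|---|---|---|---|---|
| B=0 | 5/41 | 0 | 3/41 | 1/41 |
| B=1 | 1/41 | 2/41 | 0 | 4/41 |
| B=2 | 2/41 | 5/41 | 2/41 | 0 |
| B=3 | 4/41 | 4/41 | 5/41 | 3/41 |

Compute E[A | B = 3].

45/16

P(B = 3) = 16/41.
Σ A·P over the event = 1·(4/41) + 2·(4/41) + 3·(5/41) + 6·(3/41) = 45/41.
E[A | B = 3] = (45/41) / (16/41) = 45/16.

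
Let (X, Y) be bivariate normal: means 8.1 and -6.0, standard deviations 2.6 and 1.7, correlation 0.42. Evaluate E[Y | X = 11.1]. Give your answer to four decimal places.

The regression of Y on X has slope ρ·σ_Y/σ_X and passes through (μ_X, μ_Y).
E[Y | X=11.1] = -6.0 + (0.42)·(1.7/2.6)·(11.1 − (8.1)) = -6.0 + (0.274615)·(3) = -5.1762.

-5.1762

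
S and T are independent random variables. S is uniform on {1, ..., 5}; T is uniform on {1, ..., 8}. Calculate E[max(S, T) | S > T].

Outcomes with S > T: (2,1), (3,1), (3,2), (4,1), (4,2), (4,3), (5,1), (5,2), (5,3), (5,4), each with probability 1/40.
E[max(S, T) | S > T] = (2 + 3 + 3 + 4 + 4 + 4 + 5 + 5 + 5 + 5) / 10 = 4.

4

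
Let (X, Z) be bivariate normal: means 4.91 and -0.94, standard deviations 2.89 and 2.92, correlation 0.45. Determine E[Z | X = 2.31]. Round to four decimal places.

-2.1221

The regression of Z on X has slope ρ·σ_Z/σ_X and passes through (μ_X, μ_Z).
E[Z | X=2.31] = -0.94 + (0.45)·(2.92/2.89)·(2.31 − (4.91)) = -0.94 + (0.45467)·(-2.6) = -2.1221.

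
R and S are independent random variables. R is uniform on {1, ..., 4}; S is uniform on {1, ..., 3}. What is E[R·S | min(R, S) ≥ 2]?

15/2

Outcomes with min(R, S) ≥ 2: (2,2), (2,3), (3,2), (3,3), (4,2), (4,3), each with probability 1/12.
E[R·S | min(R, S) ≥ 2] = (4 + 6 + 6 + 9 + 8 + 12) / 6 = 15/2.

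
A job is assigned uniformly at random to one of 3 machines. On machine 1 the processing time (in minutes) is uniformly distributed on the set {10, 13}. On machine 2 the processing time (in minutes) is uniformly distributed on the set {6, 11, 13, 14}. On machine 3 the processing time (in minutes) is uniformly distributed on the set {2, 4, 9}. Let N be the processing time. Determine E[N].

55/6

E[N | machine 1] = (10+13)/2 = 23/2.
E[N | machine 2] = (6+11+13+14)/4 = 11.
E[N | machine 3] = (2+4+9)/3 = 5.
By the law of total expectation,
E[N] = (1/3)·(23/2) + (1/3)·(11) + (1/3)·(5) = 55/6.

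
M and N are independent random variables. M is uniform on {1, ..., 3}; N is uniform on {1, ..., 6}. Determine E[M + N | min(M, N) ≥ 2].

13/2

P(min(M, N) ≥ 2) = 5/9.
Summing (M+N)·P(x,y) over outcomes with min(M, N) ≥ 2 gives 65/18.
E[M + N | min(M, N) ≥ 2] = (65/18) / (5/9) = 13/2.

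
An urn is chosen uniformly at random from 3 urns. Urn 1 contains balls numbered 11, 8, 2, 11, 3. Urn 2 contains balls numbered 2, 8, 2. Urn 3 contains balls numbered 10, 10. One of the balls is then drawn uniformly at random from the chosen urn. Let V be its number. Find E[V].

E[V | urn 1] = (11+8+2+11+3)/5 = 7.
E[V | urn 2] = (2+8+2)/3 = 4.
E[V | urn 3] = (10+10)/2 = 10.
By the law of total expectation,
E[V] = (1/3)·(7) + (1/3)·(4) + (1/3)·(10) = 7.

7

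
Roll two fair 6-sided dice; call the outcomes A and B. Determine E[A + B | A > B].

7

P(A > B) = 5/12.
Summing (A+B)·P(x,y) over outcomes with A > B gives 35/12.
E[A + B | A > B] = (35/12) / (5/12) = 7.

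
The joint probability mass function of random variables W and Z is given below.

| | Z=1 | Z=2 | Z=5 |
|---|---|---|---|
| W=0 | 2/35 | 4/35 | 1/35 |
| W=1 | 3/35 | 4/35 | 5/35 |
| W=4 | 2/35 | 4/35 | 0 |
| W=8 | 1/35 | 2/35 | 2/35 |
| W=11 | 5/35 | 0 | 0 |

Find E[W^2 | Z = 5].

P(Z = 5) = 8/35.
Σ W^2·P over the event = 0·(1/35) + 1·(5/35) + 64·(2/35) = 19/5.
E[W^2 | Z = 5] = (19/5) / (8/35) = 133/8.

133/8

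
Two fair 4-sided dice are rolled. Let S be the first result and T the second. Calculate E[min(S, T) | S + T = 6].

Outcomes with S + T = 6: (2,4), (3,3), (4,2), each with probability 1/16.
E[min(S, T) | S + T = 6] = (2 + 3 + 2) / 3 = 7/3.

7/3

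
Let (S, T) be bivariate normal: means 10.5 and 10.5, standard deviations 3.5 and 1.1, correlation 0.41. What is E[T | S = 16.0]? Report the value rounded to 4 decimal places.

11.2087

For a bivariate normal, E[T | S=x] = μ_T + ρ·(σ_T/σ_S)·(x − μ_S).
E[T | S=16.0] = 10.5 + (0.41)·(1.1/3.5)·(16.0 − (10.5)) = 10.5 + (0.12886)·(5.5) = 11.2087.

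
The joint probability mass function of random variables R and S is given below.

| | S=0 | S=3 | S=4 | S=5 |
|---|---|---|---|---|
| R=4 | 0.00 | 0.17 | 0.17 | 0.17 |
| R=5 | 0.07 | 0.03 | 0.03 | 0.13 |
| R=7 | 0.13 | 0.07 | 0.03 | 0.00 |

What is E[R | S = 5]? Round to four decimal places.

P(S = 5) = 0.30.
Σ R·P over the event = 4·(0.17) + 5·(0.13) = 1.33.
E[R | S = 5] = (1.33) / (0.30) = 4.4333.

4.4333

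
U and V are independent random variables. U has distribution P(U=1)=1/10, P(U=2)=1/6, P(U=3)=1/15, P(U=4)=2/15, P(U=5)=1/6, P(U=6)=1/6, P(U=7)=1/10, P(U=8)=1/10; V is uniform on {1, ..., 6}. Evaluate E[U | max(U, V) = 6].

240/49

P(max(U, V) = 6) = 49/180.
Summing U·P(x,y) over outcomes with max(U, V) = 6 gives 4/3.
E[U | max(U, V) = 6] = (4/3) / (49/180) = 240/49.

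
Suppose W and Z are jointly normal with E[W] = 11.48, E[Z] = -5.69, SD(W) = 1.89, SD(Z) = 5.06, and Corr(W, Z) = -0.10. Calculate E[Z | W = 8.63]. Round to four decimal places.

The regression of Z on W has slope ρ·σ_Z/σ_W and passes through (μ_W, μ_Z).
E[Z | W=8.63] = -5.69 + (-0.10)·(5.06/1.89)·(8.63 − (11.48)) = -5.69 + (-0.26772)·(-2.85) = -4.9270.

-4.9270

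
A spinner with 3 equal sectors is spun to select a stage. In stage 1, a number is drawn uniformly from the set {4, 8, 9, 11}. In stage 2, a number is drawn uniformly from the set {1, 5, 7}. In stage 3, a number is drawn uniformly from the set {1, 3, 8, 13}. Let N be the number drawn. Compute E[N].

223/36

E[N | stage 1] = (4+8+9+11)/4 = 8.
E[N | stage 2] = (1+5+7)/3 = 13/3.
E[N | stage 3] = (1+3+8+13)/4 = 25/4.
E[N] = (1/3)·(8) + (1/3)·(13/3) + (1/3)·(25/4) = 223/36.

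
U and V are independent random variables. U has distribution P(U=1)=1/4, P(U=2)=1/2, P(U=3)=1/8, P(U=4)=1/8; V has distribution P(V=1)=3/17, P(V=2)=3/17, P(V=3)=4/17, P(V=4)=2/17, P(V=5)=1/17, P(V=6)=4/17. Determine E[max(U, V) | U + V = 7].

P(U + V = 7) = 9/68.
Summing max(U,V)·P(x,y) over outcomes with U + V = 7 gives 23/34.
E[max(U, V) | U + V = 7] = (23/34) / (9/68) = 46/9.

46/9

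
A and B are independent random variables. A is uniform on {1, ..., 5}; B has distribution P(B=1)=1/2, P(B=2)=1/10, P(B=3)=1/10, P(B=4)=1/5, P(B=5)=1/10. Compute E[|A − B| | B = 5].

P(B = 5) = 1/10.
Summing |A−B|·P(x,y) over outcomes with B = 5 gives 1/5.
E[|A − B| | B = 5] = (1/5) / (1/10) = 2.

2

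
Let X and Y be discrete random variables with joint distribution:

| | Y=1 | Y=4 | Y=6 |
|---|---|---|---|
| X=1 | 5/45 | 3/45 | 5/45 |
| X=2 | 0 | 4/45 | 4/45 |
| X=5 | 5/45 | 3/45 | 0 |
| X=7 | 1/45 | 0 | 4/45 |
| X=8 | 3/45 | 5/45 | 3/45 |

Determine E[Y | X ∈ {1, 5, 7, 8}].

P(X ∈ {1, 5, 7, 8}) = 37/45.
Summing Y·P(X=x,Y=y) over the conditioning event gives 26/9.
E[Y | X ∈ {1, 5, 7, 8}] = (26/9) / (37/45) = 130/37.

130/37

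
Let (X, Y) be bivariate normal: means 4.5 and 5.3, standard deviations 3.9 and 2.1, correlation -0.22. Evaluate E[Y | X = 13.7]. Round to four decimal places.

4.2102

E[Y | X=x] = μ_Y + ρ(σ_Y/σ_X)(x − μ_X) for jointly normal variables.
E[Y | X=13.7] = 5.3 + (-0.22)·(2.1/3.9)·(13.7 − (4.5)) = 5.3 + (-0.11846)·(9.2) = 4.2102.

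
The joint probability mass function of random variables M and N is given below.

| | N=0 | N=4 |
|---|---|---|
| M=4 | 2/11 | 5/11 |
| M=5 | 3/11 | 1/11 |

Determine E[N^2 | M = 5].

P(M = 5) = 4/11.
Σ N^2·P over the event = 0·(3/11) + 16·(1/11) = 16/11.
E[N^2 | M = 5] = (16/11) / (4/11) = 4.

4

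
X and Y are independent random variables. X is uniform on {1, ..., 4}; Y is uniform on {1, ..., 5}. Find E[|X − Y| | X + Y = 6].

P(X + Y = 6) = 1/5.
Summing |X−Y|·P(x,y) over outcomes with X + Y = 6 gives 2/5.
E[|X − Y| | X + Y = 6] = (2/5) / (1/5) = 2.

2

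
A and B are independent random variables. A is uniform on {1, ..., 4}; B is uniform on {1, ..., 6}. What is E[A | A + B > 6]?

3

P(A + B > 6) = 5/12.
Summing A·P(x,y) over outcomes with A + B > 6 gives 5/4.
E[A | A + B > 6] = (5/4) / (5/12) = 3.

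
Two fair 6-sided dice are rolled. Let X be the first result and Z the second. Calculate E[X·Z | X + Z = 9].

P(X + Z = 9) = 1/9.
Summing XZ·P(x,y) over outcomes with X + Z = 9 gives 19/9.
E[X·Z | X + Z = 9] = (19/9) / (1/9) = 19.

19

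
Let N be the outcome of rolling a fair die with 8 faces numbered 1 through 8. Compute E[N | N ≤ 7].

Given N ≤ 7, N is equally likely to be any of {1, 2, 3, 4, 5, 6, 7}.
E[N | N ≤ 7] = (1 + 2 + 3 + 4 + 5 + 6 + 7) / 7 = 4.

4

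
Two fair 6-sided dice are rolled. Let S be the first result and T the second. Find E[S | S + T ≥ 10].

16/3

Outcomes with S + T ≥ 10: (4,6), (5,5), (5,6), (6,4), (6,5), (6,6), each with probability 1/36.
E[S | S + T ≥ 10] = (4 + 5 + 5 + 6 + 6 + 6) / 6 = 16/3.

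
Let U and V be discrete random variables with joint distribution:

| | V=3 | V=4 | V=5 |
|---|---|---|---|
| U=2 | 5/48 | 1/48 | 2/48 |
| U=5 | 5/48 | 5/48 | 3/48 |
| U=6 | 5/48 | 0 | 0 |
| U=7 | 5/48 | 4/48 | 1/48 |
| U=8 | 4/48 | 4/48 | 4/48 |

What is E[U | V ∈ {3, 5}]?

P(V ∈ {3, 5}) = 17/24.
Summing U·P(U=x,V=y) over the conditioning event gives 95/24.
E[U | V ∈ {3, 5}] = (95/24) / (17/24) = 95/17.

95/17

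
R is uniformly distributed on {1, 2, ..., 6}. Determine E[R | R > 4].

Given R > 4, R is equally likely to be any of {5, 6}.
E[R | R > 4] = (5 + 6) / 2 = 11/2.

11/2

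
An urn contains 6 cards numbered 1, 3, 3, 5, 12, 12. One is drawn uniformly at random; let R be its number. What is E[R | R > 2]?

P(R > 2) = 5/6.
Σ over the event: 3·1/3 + 5·1/6 + 12·1/3 = 35/6.
E[R | R > 2] = (35/6) / (5/6) = 7.

7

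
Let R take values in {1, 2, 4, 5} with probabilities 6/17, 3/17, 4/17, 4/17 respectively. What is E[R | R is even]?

P(R is even) = 7/17.
Σ over the event: 2·3/17 + 4·4/17 = 22/17.
E[R | R is even] = (22/17) / (7/17) = 22/7.

22/7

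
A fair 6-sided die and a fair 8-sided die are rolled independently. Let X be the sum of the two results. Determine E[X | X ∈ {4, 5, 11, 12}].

P(X ∈ {4, 5, 11, 12}) = 7/24.
Σ over the event: 4·1/16 + 5·1/12 + 11·1/12 + 12·1/16 = 7/3.
E[X | X ∈ {4, 5, 11, 12}] = (7/3) / (7/24) = 8.

8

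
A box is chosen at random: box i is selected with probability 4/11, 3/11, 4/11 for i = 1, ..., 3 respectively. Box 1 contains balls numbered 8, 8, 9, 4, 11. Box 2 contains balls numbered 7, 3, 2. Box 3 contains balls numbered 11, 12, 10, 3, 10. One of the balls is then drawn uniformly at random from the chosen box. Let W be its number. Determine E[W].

E[W | box 1] = (8+8+9+4+11)/5 = 8.
E[W | box 2] = (7+3+2)/3 = 4.
E[W | box 3] = (11+12+10+3+10)/5 = 46/5.
E[W] = (4/11)·(8) + (3/11)·(4) + (4/11)·(46/5) = 404/55.

404/55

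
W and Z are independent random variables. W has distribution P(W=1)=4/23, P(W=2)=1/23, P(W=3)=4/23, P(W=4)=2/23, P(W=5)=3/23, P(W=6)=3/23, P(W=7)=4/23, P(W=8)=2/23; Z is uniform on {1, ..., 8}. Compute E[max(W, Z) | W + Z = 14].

P(W + Z = 14) = 9/184.
Summing max(W,Z)·P(x,y) over outcomes with W + Z = 14 gives 17/46.
E[max(W, Z) | W + Z = 14] = (17/46) / (9/184) = 68/9.

68/9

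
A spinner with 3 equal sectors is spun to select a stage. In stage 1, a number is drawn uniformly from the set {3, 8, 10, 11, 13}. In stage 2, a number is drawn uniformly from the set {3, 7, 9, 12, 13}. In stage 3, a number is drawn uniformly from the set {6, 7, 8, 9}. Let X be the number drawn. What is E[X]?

253/30

E[X | stage 1] = (3+8+10+11+13)/5 = 9.
E[X | stage 2] = (3+7+9+12+13)/5 = 44/5.
E[X | stage 3] = (6+7+8+9)/4 = 15/2.
E[X] = (1/3)·(9) + (1/3)·(44/5) + (1/3)·(15/2) = 253/30.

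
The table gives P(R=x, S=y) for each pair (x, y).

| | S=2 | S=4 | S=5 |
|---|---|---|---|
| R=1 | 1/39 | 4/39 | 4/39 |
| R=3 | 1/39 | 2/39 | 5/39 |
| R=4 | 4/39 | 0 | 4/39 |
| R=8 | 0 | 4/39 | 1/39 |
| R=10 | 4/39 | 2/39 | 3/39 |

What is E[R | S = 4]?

31/6

P(S = 4) = 4/13.
Σ R·P over the event = 1·(4/39) + 3·(2/39) + 8·(4/39) + 10·(2/39) = 62/39.
E[R | S = 4] = (62/39) / (4/13) = 31/6.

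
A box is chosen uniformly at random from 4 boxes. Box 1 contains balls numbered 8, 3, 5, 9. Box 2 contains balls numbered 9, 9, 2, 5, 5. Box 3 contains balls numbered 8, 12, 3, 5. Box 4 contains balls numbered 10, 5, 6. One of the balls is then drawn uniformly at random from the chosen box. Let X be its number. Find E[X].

E[X | box 1] = (8+3+5+9)/4 = 25/4.
E[X | box 2] = (9+9+2+5+5)/5 = 6.
E[X | box 3] = (8+12+3+5)/4 = 7.
E[X | box 4] = (10+5+6)/3 = 7.
E[X] = (1/4)·(25/4) + (1/4)·(6) + (1/4)·(7) + (1/4)·(7) = 105/16.

105/16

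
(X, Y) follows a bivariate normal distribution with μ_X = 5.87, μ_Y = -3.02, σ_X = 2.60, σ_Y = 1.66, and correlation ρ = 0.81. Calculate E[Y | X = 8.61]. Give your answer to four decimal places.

-1.6030

E[Y | X=x] = μ_Y + ρ(σ_Y/σ_X)(x − μ_X) for jointly normal variables.
E[Y | X=8.61] = -3.02 + (0.81)·(1.66/2.60)·(8.61 − (5.87)) = -3.02 + (0.51715)·(2.74) = -1.6030.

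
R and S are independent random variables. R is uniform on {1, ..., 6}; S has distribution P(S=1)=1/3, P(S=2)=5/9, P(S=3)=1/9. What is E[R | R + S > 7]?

41/7

P(R + S > 7) = 7/54.
Summing R·P(x,y) over outcomes with R + S > 7 gives 41/54.
E[R | R + S > 7] = (41/54) / (7/54) = 41/7.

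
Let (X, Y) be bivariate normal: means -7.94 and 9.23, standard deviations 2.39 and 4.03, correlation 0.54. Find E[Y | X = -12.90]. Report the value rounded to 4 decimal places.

For a bivariate normal, E[Y | X=x] = μ_Y + ρ·(σ_Y/σ_X)·(x − μ_X).
E[Y | X=-12.90] = 9.23 + (0.54)·(4.03/2.39)·(-12.90 − (-7.94)) = 9.23 + (0.91054)·(-4.96) = 4.7137.

4.7137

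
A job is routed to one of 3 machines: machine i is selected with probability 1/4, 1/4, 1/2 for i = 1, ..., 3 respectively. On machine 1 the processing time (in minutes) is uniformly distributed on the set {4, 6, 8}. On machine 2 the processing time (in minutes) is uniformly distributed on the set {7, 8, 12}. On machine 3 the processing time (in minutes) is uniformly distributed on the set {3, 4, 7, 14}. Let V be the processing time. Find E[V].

29/4

E[V | machine 1] = (4+6+8)/3 = 6.
E[V | machine 2] = (7+8+12)/3 = 9.
E[V | machine 3] = (3+4+7+14)/4 = 7.
E[V] = (1/4)·(6) + (1/4)·(9) + (1/2)·(7) = 29/4.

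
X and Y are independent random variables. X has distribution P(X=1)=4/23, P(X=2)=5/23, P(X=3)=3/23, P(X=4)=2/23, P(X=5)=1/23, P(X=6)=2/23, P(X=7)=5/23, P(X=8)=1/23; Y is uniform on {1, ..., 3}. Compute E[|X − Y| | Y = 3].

48/23

P(Y = 3) = 1/3.
Summing |X−Y|·P(x,y) over outcomes with Y = 3 gives 16/23.
E[|X − Y| | Y = 3] = (16/23) / (1/3) = 48/23.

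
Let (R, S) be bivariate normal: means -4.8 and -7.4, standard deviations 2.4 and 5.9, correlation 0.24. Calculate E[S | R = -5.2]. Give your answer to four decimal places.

-7.6360

The regression of S on R has slope ρ·σ_S/σ_R and passes through (μ_R, μ_S).
E[S | R=-5.2] = -7.4 + (0.24)·(5.9/2.4)·(-5.2 − (-4.8)) = -7.4 + (0.59)·(-0.4) = -7.6360.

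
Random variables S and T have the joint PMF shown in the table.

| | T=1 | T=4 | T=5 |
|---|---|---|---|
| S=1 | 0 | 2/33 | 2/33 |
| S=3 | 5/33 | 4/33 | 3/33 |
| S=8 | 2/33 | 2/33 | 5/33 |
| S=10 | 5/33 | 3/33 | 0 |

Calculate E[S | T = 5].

51/10

P(T = 5) = 10/33.
Σ S·P over the event = 1·(2/33) + 3·(3/33) + 8·(5/33) = 17/11.
E[S | T = 5] = (17/11) / (10/33) = 51/10.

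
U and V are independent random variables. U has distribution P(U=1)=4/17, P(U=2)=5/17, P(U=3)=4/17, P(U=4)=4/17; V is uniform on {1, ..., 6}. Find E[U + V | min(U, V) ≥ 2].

90/13

P(min(U, V) ≥ 2) = 65/102.
Summing (U+V)·P(x,y) over outcomes with min(U, V) ≥ 2 gives 75/17.
E[U + V | min(U, V) ≥ 2] = (75/17) / (65/102) = 90/13.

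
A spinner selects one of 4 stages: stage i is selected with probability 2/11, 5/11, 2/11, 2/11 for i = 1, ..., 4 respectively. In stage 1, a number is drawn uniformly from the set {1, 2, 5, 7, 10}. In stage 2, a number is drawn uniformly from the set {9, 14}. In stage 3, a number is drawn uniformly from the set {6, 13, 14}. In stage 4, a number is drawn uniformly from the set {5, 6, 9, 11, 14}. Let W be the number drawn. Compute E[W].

E[W | stage 1] = (1+2+5+7+10)/5 = 5.
E[W | stage 2] = (9+14)/2 = 23/2.
E[W | stage 3] = (6+13+14)/3 = 11.
E[W | stage 4] = (5+6+9+11+14)/5 = 9.
By the law of total expectation,
E[W] = (2/11)·(5) + (5/11)·(23/2) + (2/11)·(11) + (2/11)·(9) = 215/22.

215/22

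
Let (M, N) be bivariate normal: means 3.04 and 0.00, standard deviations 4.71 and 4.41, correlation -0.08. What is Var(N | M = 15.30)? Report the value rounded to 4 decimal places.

Var(N | M=x) = (1 − ρ²)·σ_N².
Var(N | M=15.30) = (4.41)²·(1 − (-0.08)²) = 19.4481·0.9936 = 19.3236.

19.3236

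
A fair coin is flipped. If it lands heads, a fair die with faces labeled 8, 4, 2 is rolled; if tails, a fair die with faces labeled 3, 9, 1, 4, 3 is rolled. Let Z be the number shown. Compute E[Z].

E[Z | heads] = (8+4+2)/3 = 14/3.
E[Z | tails] = (3+9+1+4+3)/5 = 4.
By the law of total expectation,
E[Z] = (1/2)·(14/3) + (1/2)·(4) = 13/3.

13/3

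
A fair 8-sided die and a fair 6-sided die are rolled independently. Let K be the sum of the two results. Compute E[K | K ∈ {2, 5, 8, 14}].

7

P(K ∈ {2, 5, 8, 14}) = 1/4.
Σ over the event: 2·1/48 + 5·1/12 + 8·1/8 + 14·1/48 = 7/4.
E[K | K ∈ {2, 5, 8, 14}] = (7/4) / (1/4) = 7.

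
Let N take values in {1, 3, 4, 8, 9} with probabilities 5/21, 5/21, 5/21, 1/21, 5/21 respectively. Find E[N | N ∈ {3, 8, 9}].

P(N ∈ {3, 8, 9}) = 11/21.
Σ over the event: 3·5/21 + 8·1/21 + 9·5/21 = 68/21.
E[N | N ∈ {3, 8, 9}] = (68/21) / (11/21) = 68/11.

68/11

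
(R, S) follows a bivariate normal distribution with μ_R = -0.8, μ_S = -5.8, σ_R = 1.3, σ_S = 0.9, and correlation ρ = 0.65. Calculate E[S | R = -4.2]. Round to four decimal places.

The regression of S on R has slope ρ·σ_S/σ_R and passes through (μ_R, μ_S).
E[S | R=-4.2] = -5.8 + (0.65)·(0.9/1.3)·(-4.2 − (-0.8)) = -5.8 + (0.45)·(-3.4) = -7.3300.

-7.3300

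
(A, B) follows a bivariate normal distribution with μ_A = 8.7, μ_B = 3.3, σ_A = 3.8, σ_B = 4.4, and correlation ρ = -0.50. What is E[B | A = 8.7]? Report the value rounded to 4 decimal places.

3.3000

The regression of B on A has slope ρ·σ_B/σ_A and passes through (μ_A, μ_B).
E[B | A=8.7] = 3.3 + (-0.50)·(4.4/3.8)·(8.7 − (8.7)) = 3.3 + (-0.57895)·(0) = 3.3000.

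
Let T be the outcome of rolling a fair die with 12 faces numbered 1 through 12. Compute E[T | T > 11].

12

Given T > 11, T is equally likely to be any of {12}.
E[T | T > 11] = (12) / 1 = 12.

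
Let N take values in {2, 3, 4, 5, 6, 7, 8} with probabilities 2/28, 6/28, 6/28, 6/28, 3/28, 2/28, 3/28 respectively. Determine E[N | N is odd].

31/7

P(N is odd) = 1/2.
Σ over the event: 3·3/14 + 5·3/14 + 7·1/14 = 31/14.
E[N | N is odd] = (31/14) / (1/2) = 31/7.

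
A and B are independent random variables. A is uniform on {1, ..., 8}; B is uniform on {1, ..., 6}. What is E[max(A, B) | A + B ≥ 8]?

P(A + B ≥ 8) = 9/16.
Summing max(A,B)·P(x,y) over outcomes with A + B ≥ 8 gives 173/48.
E[max(A, B) | A + B ≥ 8] = (173/48) / (9/16) = 173/27.

173/27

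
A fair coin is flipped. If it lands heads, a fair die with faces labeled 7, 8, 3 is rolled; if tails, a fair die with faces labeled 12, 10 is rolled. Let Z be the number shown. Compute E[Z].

17/2

E[Z | heads] = (7+8+3)/3 = 6.
E[Z | tails] = (12+10)/2 = 11.
E[Z] = (1/2)·(6) + (1/2)·(11) = 17/2.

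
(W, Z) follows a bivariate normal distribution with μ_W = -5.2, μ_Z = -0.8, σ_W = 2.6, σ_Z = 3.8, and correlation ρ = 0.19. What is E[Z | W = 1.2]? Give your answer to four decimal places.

The regression of Z on W has slope ρ·σ_Z/σ_W and passes through (μ_W, μ_Z).
E[Z | W=1.2] = -0.8 + (0.19)·(3.8/2.6)·(1.2 − (-5.2)) = -0.8 + (0.27769)·(6.4) = 0.9772.

0.9772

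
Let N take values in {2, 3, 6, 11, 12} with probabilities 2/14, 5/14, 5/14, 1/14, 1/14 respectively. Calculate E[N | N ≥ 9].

23/2

P(N ≥ 9) = 1/7.
Σ over the event: 11·1/14 + 12·1/14 = 23/14.
E[N | N ≥ 9] = (23/14) / (1/7) = 23/2.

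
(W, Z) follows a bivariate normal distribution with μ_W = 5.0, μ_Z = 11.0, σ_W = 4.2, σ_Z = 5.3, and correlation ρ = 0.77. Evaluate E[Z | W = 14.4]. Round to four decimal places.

For a bivariate normal, E[Z | W=x] = μ_Z + ρ·(σ_Z/σ_W)·(x − μ_W).
E[Z | W=14.4] = 11.0 + (0.77)·(5.3/4.2)·(14.4 − (5.0)) = 11.0 + (0.97167)·(9.4) = 20.1337.

20.1337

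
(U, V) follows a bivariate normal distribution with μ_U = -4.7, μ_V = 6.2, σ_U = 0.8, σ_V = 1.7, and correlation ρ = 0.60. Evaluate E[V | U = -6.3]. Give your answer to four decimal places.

4.1600

E[V | U=x] = μ_V + ρ(σ_V/σ_U)(x − μ_U) for jointly normal variables.
E[V | U=-6.3] = 6.2 + (0.60)·(1.7/0.8)·(-6.3 − (-4.7)) = 6.2 + (1.275)·(-1.6) = 4.1600.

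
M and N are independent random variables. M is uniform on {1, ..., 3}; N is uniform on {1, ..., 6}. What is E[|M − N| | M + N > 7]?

3

Outcomes with M + N > 7: (2,6), (3,5), (3,6), each with probability 1/18.
E[|M − N| | M + N > 7] = (4 + 2 + 3) / 3 = 3.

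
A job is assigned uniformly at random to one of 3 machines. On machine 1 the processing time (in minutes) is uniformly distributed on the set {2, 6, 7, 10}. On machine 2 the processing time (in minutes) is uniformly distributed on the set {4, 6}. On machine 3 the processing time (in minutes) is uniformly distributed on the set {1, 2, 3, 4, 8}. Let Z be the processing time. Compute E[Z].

E[Z | machine 1] = (2+6+7+10)/4 = 25/4.
E[Z | machine 2] = (4+6)/2 = 5.
E[Z | machine 3] = (1+2+3+4+8)/5 = 18/5.
By the law of total expectation,
E[Z] = (1/3)·(25/4) + (1/3)·(5) + (1/3)·(18/5) = 99/20.

99/20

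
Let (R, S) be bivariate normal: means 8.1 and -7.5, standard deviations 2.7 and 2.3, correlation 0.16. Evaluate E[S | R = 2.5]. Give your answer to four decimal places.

-8.2633

For a bivariate normal, E[S | R=x] = μ_S + ρ·(σ_S/σ_R)·(x − μ_R).
E[S | R=2.5] = -7.5 + (0.16)·(2.3/2.7)·(2.5 − (8.1)) = -7.5 + (0.1363)·(-5.6) = -8.2633.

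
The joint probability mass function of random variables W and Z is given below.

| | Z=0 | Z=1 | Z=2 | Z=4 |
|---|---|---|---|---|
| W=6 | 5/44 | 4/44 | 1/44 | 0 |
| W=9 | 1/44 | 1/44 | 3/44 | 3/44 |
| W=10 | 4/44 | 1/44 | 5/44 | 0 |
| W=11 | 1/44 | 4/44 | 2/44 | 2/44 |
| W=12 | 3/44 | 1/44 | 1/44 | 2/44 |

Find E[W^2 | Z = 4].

773/7

P(Z = 4) = 7/44.
Σ W^2·P over the event = 81·(3/44) + 121·(2/44) + 144·(2/44) = 773/44.
E[W^2 | Z = 4] = (773/44) / (7/44) = 773/7.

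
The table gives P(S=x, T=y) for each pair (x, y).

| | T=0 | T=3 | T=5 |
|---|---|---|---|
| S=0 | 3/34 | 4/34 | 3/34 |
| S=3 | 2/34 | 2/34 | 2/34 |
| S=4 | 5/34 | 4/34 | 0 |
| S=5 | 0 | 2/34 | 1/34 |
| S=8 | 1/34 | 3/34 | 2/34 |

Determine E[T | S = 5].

11/3

P(S = 5) = 3/34.
Σ T·P over the event = 3·(2/34) + 5·(1/34) = 11/34.
E[T | S = 5] = (11/34) / (3/34) = 11/3.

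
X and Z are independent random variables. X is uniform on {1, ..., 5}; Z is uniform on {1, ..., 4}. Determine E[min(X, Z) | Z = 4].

P(Z = 4) = 1/4.
Summing min(X,Z)·P(x,y) over outcomes with Z = 4 gives 7/10.
E[min(X, Z) | Z = 4] = (7/10) / (1/4) = 14/5.

14/5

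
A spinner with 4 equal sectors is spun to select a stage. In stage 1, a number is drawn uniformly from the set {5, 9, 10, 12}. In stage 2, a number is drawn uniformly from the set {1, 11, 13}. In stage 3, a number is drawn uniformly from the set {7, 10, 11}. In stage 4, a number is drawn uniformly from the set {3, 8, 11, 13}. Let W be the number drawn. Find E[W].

E[W | stage 1] = (5+9+10+12)/4 = 9.
E[W | stage 2] = (1+11+13)/3 = 25/3.
E[W | stage 3] = (7+10+11)/3 = 28/3.
E[W | stage 4] = (3+8+11+13)/4 = 35/4.
E[W] = (1/4)·(9) + (1/4)·(25/3) + (1/4)·(28/3) + (1/4)·(35/4) = 425/48.

425/48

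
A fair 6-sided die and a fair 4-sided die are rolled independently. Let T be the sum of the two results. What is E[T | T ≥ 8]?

26/3

P(T ≥ 8) = 1/4.
Σ over the event: 8·1/8 + 9·1/12 + 10·1/24 = 13/6.
E[T | T ≥ 8] = (13/6) / (1/4) = 26/3.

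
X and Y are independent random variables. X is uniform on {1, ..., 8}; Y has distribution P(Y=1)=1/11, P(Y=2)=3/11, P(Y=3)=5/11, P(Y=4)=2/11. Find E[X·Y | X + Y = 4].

10/3

P(X + Y = 4) = 9/88.
Summing XY·P(x,y) over outcomes with X + Y = 4 gives 15/44.
E[X·Y | X + Y = 4] = (15/44) / (9/88) = 10/3.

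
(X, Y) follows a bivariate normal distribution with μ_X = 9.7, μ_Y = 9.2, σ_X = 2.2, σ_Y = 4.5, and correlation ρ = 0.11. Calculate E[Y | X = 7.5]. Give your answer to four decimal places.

The regression of Y on X has slope ρ·σ_Y/σ_X and passes through (μ_X, μ_Y).
E[Y | X=7.5] = 9.2 + (0.11)·(4.5/2.2)·(7.5 − (9.7)) = 9.2 + (0.225)·(-2.2) = 8.7050.

8.7050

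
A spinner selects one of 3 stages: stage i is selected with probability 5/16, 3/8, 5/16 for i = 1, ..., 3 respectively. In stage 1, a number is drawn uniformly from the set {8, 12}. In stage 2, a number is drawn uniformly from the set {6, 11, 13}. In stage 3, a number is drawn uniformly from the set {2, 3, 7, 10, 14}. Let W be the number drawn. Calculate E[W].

E[W | stage 1] = (8+12)/2 = 10.
E[W | stage 2] = (6+11+13)/3 = 10.
E[W | stage 3] = (2+3+7+10+14)/5 = 36/5.
By the law of total expectation,
E[W] = (5/16)·(10) + (3/8)·(10) + (5/16)·(36/5) = 73/8.

73/8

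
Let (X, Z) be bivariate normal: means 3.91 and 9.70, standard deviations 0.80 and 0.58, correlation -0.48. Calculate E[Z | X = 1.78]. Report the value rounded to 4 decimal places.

10.4412

E[Z | X=x] = μ_Z + ρ(σ_Z/σ_X)(x − μ_X) for jointly normal variables.
E[Z | X=1.78] = 9.70 + (-0.48)·(0.58/0.80)·(1.78 − (3.91)) = 9.70 + (-0.348)·(-2.13) = 10.4412.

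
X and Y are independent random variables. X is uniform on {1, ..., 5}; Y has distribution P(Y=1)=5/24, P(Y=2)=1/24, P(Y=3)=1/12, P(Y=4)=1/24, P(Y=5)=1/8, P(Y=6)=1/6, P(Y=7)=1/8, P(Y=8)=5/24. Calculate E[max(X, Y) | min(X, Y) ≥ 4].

P(min(X, Y) ≥ 4) = 4/15.
Summing max(X,Y)·P(x,y) over outcomes with min(X, Y) ≥ 4 gives 209/120.
E[max(X, Y) | min(X, Y) ≥ 4] = (209/120) / (4/15) = 209/32.

209/32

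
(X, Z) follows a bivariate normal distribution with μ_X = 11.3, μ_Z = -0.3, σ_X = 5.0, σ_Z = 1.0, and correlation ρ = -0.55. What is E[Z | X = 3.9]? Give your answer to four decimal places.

0.5140

E[Z | X=x] = μ_Z + ρ(σ_Z/σ_X)(x − μ_X) for jointly normal variables.
E[Z | X=3.9] = -0.3 + (-0.55)·(1.0/5.0)·(3.9 − (11.3)) = -0.3 + (-0.11)·(-7.4) = 0.5140.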